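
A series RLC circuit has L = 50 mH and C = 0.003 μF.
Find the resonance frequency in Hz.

Step 1 — Resonance condition Im(Z)=0 gives ω₀ = 1/√(LC).
Step 2 — ω₀ = 1/√(0.05·3e-09) = 8.165e+04 rad/s.
Step 3 — f₀ = ω₀/(2π) = 1.299e+04 Hz.

f₀ = 1.299e+04 Hz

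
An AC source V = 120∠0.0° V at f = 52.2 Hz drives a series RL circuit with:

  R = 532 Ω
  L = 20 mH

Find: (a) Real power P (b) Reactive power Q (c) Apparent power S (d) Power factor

Step 1 — Angular frequency: ω = 2π·f = 2π·52.2 = 328 rad/s.
Step 2 — Component impedances:
  R: Z = R = 532 Ω
  L: Z = jωL = j·328·0.02 = 0 + j6.56 Ω
Step 3 — Series combination: Z_total = R + L = 532 + j6.56 Ω = 532∠0.7° Ω.
Step 4 — Source phasor: V = 120∠0.0° V = 120 V.
Step 5 — Current: I = V / Z = 0.2255 - j0.002781 A = 0.2255∠-0.7° A.
Step 6 — Complex power: S = V·I* = 27.06 + j0.3337 VA.
Step 7 — Real power: P = Re(S) = 27.06 W.
Step 8 — Reactive power: Q = Im(S) = 0.3337 VAR.
Step 9 — Apparent power: |S| = 27.07 VA.
Step 10 — Power factor: PF = P/|S| = 0.9999 (lagging).

(a) P = 27.06 W  (b) Q = 0.3337 VAR  (c) S = 27.07 VA  (d) PF = 0.9999 (lagging)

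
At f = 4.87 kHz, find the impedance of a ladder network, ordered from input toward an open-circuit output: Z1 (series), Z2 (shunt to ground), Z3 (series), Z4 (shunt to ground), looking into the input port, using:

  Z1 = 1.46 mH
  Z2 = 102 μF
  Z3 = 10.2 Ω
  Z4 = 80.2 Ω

Step 1 — Angular frequency: ω = 2π·f = 2π·4870 = 3.06e+04 rad/s.
Step 2 — Component impedances:
  Z1: Z = jωL = j·3.06e+04·0.00146 = 0 + j44.67 Ω
  Z2: Z = 1/(jωC) = -j/(ω·C) = 0 - j0.3204 Ω
  Z3: Z = R = 10.2 Ω
  Z4: Z = R = 80.2 Ω
Step 3 — Ladder network (open output): work backward from the far end, alternating series and parallel combinations. Z_in = 0.001136 + j44.35 Ω = 44.35∠90.0° Ω.

Z = 0.001136 + j44.35 Ω = 44.35∠90.0° Ω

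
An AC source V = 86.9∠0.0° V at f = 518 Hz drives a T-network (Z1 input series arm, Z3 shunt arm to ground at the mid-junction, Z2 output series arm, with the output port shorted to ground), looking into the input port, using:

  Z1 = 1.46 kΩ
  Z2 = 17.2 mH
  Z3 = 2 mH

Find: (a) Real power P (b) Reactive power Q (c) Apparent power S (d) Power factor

Step 1 — Angular frequency: ω = 2π·f = 2π·518 = 3255 rad/s.
Step 2 — Component impedances:
  Z1: Z = R = 1460 Ω
  Z2: Z = jωL = j·3255·0.0172 = 0 + j55.98 Ω
  Z3: Z = jωL = j·3255·0.002 = 0 + j6.509 Ω
Step 3 — With the output port shorted to ground, the output series arm Z2 runs from the junction to ground; the shunt arm Z3 also runs from the junction to ground. They appear in parallel: Z3 || Z2 = 0 + j5.831 Ω.
Step 4 — Series with input arm Z1: Z_in = Z1 + (Z3 || Z2) = 1460 + j5.831 Ω = 1460∠0.2° Ω.
Step 5 — Source phasor: V = 86.9∠0.0° V = 86.9 V.
Step 6 — Current: I = V / Z = 0.05952 - j0.0002377 A = 0.05952∠-0.2° A.
Step 7 — Complex power: S = V·I* = 5.172 + j0.02066 VA.
Step 8 — Real power: P = Re(S) = 5.172 W.
Step 9 — Reactive power: Q = Im(S) = 0.02066 VAR.
Step 10 — Apparent power: |S| = 5.172 VA.
Step 11 — Power factor: PF = P/|S| = 1 (lagging).

(a) P = 5.172 W  (b) Q = 0.02066 VAR  (c) S = 5.172 VA  (d) PF = 1 (lagging)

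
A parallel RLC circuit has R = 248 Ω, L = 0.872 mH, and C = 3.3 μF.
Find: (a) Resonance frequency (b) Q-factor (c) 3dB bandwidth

Step 1 — Resonance: ω₀ = 1/√(LC) = 1/√(0.000872·3.3e-06) = 1.864e+04 rad/s.
Step 2 — f₀ = ω₀/(2π) = 2967 Hz.
Step 3 — Parallel Q: Q = R/(ω₀L) = 248/(1.864e+04·0.000872) = 15.26.
Step 4 — Bandwidth: Δω = ω₀/Q = 1222 rad/s; BW = Δω/(2π) = 194.5 Hz.

(a) f₀ = 2967 Hz  (b) Q = 15.26  (c) BW = 194.5 Hz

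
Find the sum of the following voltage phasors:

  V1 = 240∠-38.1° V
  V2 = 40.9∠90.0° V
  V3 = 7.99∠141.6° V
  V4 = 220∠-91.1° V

Step 1 — Convert each phasor to rectangular form:
  V1 = 240·(cos(-38.1°) + j·sin(-38.1°)) = 188.9 - j148.1 V
  V2 = 40.9·(cos(90.0°) + j·sin(90.0°)) = 0 + j40.9 V
  V3 = 7.99·(cos(141.6°) + j·sin(141.6°)) = -6.262 + j4.963 V
  V4 = 220·(cos(-91.1°) + j·sin(-91.1°)) = -4.223 - j220 V
Step 2 — Sum components: V_total = 178.4 - j322.2 V.
Step 3 — Convert to polar: |V_total| = 368.3 V, ∠V_total = -61.0°.

V_total = 368.3∠-61.0° V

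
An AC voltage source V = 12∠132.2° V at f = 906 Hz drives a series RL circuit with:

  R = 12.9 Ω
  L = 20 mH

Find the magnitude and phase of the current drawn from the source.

Step 1 — Angular frequency: ω = 2π·f = 2π·906 = 5693 rad/s.
Step 2 — Component impedances:
  R: Z = R = 12.9 Ω
  L: Z = jωL = j·5693·0.02 = 0 + j113.9 Ω
Step 3 — Series combination: Z_total = R + L = 12.9 + j113.9 Ω = 114.6∠83.5° Ω.
Step 4 — Source phasor: V = 12∠132.2° V = -8.061 + j8.89 V.
Step 5 — Ohm's law: I = V / Z_total = (-8.061 + j8.89) / (12.9 + j113.9) = 0.06917 + j0.07864 A.
Step 6 — Convert to polar: |I| = 0.1047 A, ∠I = 48.7°.

I = 0.1047∠48.7° A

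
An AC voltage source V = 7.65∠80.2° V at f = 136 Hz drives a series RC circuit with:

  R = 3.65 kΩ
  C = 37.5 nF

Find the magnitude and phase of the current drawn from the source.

Step 1 — Angular frequency: ω = 2π·f = 2π·136 = 854.5 rad/s.
Step 2 — Component impedances:
  R: Z = R = 3650 Ω
  C: Z = 1/(jωC) = -j/(ω·C) = 0 - j3.121e+04 Ω
Step 3 — Series combination: Z_total = R + C = 3650 - j3.121e+04 Ω = 3.142e+04∠-83.3° Ω.
Step 4 — Source phasor: V = 7.65∠80.2° V = 1.302 + j7.538 V.
Step 5 — Ohm's law: I = V / Z_total = (1.302 + j7.538) / (3650 - j3.121e+04) = -0.0002335 + j6.903e-05 A.
Step 6 — Convert to polar: |I| = 0.0002435 A, ∠I = 163.5°.

I = 0.0002435∠163.5° A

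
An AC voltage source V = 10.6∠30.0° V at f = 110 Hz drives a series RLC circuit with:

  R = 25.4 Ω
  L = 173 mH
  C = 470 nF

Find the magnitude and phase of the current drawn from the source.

Step 1 — Angular frequency: ω = 2π·f = 2π·110 = 691.2 rad/s.
Step 2 — Component impedances:
  R: Z = R = 25.4 Ω
  L: Z = jωL = j·691.2·0.173 = 0 + j119.6 Ω
  C: Z = 1/(jωC) = -j/(ω·C) = 0 - j3078 Ω
Step 3 — Series combination: Z_total = R + L + C = 25.4 - j2959 Ω = 2959∠-89.5° Ω.
Step 4 — Source phasor: V = 10.6∠30.0° V = 9.18 + j5.3 V.
Step 5 — Ohm's law: I = V / Z_total = (9.18 + j5.3) / (25.4 - j2959) = -0.001764 + j0.003118 A.
Step 6 — Convert to polar: |I| = 0.003582 A, ∠I = 119.5°.

I = 0.003582∠119.5° A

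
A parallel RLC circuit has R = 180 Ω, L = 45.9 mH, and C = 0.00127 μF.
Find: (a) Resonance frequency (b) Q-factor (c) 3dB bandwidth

Step 1 — Resonance: ω₀ = 1/√(LC) = 1/√(0.0459·1.27e-09) = 1.31e+05 rad/s.
Step 2 — f₀ = ω₀/(2π) = 2.085e+04 Hz.
Step 3 — Parallel Q: Q = R/(ω₀L) = 180/(1.31e+05·0.0459) = 0.02994.
Step 4 — Bandwidth: Δω = ω₀/Q = 4.374e+06 rad/s; BW = Δω/(2π) = 6.962e+05 Hz.

(a) f₀ = 2.085e+04 Hz  (b) Q = 0.02994  (c) BW = 6.962e+05 Hz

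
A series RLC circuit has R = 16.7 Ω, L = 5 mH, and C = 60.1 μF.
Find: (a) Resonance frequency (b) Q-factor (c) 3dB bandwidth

Step 1 — Resonance condition Im(Z)=0 gives ω₀ = 1/√(LC).
Step 2 — ω₀ = 1/√(0.005·6.01e-05) = 1824 rad/s.
Step 3 — f₀ = ω₀/(2π) = 290.3 Hz.
Step 4 — Series Q: Q = ω₀L/R = 1824·0.005/16.7 = 0.5462.
Step 5 — 3dB bandwidth: Δω = ω₀/Q = 3340 rad/s; BW = Δω/(2π) = 531.6 Hz.

(a) f₀ = 290.3 Hz  (b) Q = 0.5462  (c) BW = 531.6 Hz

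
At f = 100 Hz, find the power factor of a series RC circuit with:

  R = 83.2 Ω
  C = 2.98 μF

Step 1 — Angular frequency: ω = 2π·f = 2π·100 = 628.3 rad/s.
Step 2 — Component impedances:
  R: Z = R = 83.2 Ω
  C: Z = 1/(jωC) = -j/(ω·C) = 0 - j534.1 Ω
Step 3 — Series combination: Z_total = R + C = 83.2 - j534.1 Ω = 540.5∠-81.1° Ω.
Step 4 — Power factor: PF = cos(φ) = Re(Z)/|Z| = 83.2/540.5 = 0.1539.
Step 5 — Type: Im(Z) = -534.1 ⇒ leading (phase φ = -81.1°).

PF = 0.1539 (leading, φ = -81.1°)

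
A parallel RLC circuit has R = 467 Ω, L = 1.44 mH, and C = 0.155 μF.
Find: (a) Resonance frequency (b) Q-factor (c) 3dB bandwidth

Step 1 — Resonance: ω₀ = 1/√(LC) = 1/√(0.00144·1.55e-07) = 6.693e+04 rad/s.
Step 2 — f₀ = ω₀/(2π) = 1.065e+04 Hz.
Step 3 — Parallel Q: Q = R/(ω₀L) = 467/(6.693e+04·0.00144) = 4.845.
Step 4 — Bandwidth: Δω = ω₀/Q = 1.382e+04 rad/s; BW = Δω/(2π) = 2199 Hz.

(a) f₀ = 1.065e+04 Hz  (b) Q = 4.845  (c) BW = 2199 Hz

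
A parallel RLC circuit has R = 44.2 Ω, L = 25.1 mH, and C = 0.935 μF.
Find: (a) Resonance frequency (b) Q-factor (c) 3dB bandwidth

Step 1 — Resonance: ω₀ = 1/√(LC) = 1/√(0.0251·9.35e-07) = 6528 rad/s.
Step 2 — f₀ = ω₀/(2π) = 1039 Hz.
Step 3 — Parallel Q: Q = R/(ω₀L) = 44.2/(6528·0.0251) = 0.2698.
Step 4 — Bandwidth: Δω = ω₀/Q = 2.42e+04 rad/s; BW = Δω/(2π) = 3851 Hz.

(a) f₀ = 1039 Hz  (b) Q = 0.2698  (c) BW = 3851 Hz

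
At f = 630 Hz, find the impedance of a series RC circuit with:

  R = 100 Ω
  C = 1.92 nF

Step 1 — Angular frequency: ω = 2π·f = 2π·630 = 3958 rad/s.
Step 2 — Component impedances:
  R: Z = R = 100 Ω
  C: Z = 1/(jωC) = -j/(ω·C) = 0 - j1.316e+05 Ω
Step 3 — Series combination: Z_total = R + C = 100 - j1.316e+05 Ω = 1.316e+05∠-90.0° Ω.

Z = 100 - j1.316e+05 Ω = 1.316e+05∠-90.0° Ω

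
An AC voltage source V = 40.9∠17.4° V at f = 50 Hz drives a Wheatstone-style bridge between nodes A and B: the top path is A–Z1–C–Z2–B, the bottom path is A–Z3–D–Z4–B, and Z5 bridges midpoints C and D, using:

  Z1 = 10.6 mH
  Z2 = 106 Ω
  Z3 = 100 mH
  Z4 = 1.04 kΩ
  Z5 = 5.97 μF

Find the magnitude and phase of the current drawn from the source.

Step 1 — Angular frequency: ω = 2π·f = 2π·50 = 314.2 rad/s.
Step 2 — Component impedances:
  Z1: Z = jωL = j·314.2·0.0106 = 0 + j3.33 Ω
  Z2: Z = R = 106 Ω
  Z3: Z = jωL = j·314.2·0.1 = 0 + j31.42 Ω
  Z4: Z = R = 1040 Ω
  Z5: Z = 1/(jωC) = -j/(ω·C) = 0 - j533.2 Ω
Step 3 — Bridge requires nodal analysis (the Z5 bridge couples midpoints C and D, so the two paths cannot be reduced to a simple series/parallel combination). Setting node B to ground and injecting 1 A at node A, the 3-node admittance system at A, C, D solves to V_A = Z_AB = 96.2 + j3.011 Ω = 96.24∠1.8° Ω.
Step 4 — Source phasor: V = 40.9∠17.4° V = 39.03 + j12.23 V.
Step 5 — Ohm's law: I = V / Z_total = (39.03 + j12.23) / (96.2 + j3.011) = 0.4093 + j0.1143 A.
Step 6 — Convert to polar: |I| = 0.425 A, ∠I = 15.6°.

I = 0.425∠15.6° A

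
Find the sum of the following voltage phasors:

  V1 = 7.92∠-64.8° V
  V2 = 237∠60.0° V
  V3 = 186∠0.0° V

Step 1 — Convert each phasor to rectangular form:
  V1 = 7.92·(cos(-64.8°) + j·sin(-64.8°)) = 3.372 - j7.166 V
  V2 = 237·(cos(60.0°) + j·sin(60.0°)) = 118.5 + j205.2 V
  V3 = 186·(cos(0.0°) + j·sin(0.0°)) = 186 V
Step 2 — Sum components: V_total = 307.9 + j198.1 V.
Step 3 — Convert to polar: |V_total| = 366.1 V, ∠V_total = 32.8°.

V_total = 366.1∠32.8° V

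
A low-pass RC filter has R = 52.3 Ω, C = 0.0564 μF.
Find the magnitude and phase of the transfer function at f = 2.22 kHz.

Step 1 — Angular frequency: ω = 2π·2220 = 1.395e+04 rad/s.
Step 2 — Transfer function: H(jω) = 1/(1 + jωRC).
Step 3 — Denominator: 1 + jωRC = 1 + j·1.395e+04·52.3·5.64e-08 = 1 + j0.04114.
Step 4 — H = 0.9983 - j0.04108.
Step 5 — Magnitude: |H| = 0.9992 (-0.0 dB); phase: φ = -2.4°.

|H| = 0.9992 (-0.0 dB), φ = -2.4°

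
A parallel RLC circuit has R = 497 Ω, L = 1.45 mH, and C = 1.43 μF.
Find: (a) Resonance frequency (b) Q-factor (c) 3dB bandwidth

Step 1 — Resonance: ω₀ = 1/√(LC) = 1/√(0.00145·1.43e-06) = 2.196e+04 rad/s.
Step 2 — f₀ = ω₀/(2π) = 3495 Hz.
Step 3 — Parallel Q: Q = R/(ω₀L) = 497/(2.196e+04·0.00145) = 15.61.
Step 4 — Bandwidth: Δω = ω₀/Q = 1407 rad/s; BW = Δω/(2π) = 223.9 Hz.

(a) f₀ = 3495 Hz  (b) Q = 15.61  (c) BW = 223.9 Hz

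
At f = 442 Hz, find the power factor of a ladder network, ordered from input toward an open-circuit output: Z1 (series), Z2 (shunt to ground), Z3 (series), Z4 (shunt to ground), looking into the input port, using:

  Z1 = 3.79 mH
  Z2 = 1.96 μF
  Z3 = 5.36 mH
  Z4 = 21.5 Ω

Step 1 — Angular frequency: ω = 2π·f = 2π·442 = 2777 rad/s.
Step 2 — Component impedances:
  Z1: Z = jωL = j·2777·0.00379 = 0 + j10.53 Ω
  Z2: Z = 1/(jωC) = -j/(ω·C) = 0 - j183.7 Ω
  Z3: Z = jωL = j·2777·0.00536 = 0 + j14.89 Ω
  Z4: Z = R = 21.5 Ω
Step 3 — Ladder network (open output): work backward from the far end, alternating series and parallel combinations. Z_in = 25.05 + j23.53 Ω = 34.37∠43.2° Ω.
Step 4 — Power factor: PF = cos(φ) = Re(Z)/|Z| = 25.0522/34.3718 = 0.7289.
Step 5 — Type: Im(Z) = 23.53 ⇒ lagging (phase φ = 43.2°).

PF = 0.7289 (lagging, φ = 43.2°)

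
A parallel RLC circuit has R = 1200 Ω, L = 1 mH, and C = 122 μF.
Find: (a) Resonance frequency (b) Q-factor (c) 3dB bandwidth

Step 1 — Resonance: ω₀ = 1/√(LC) = 1/√(0.001·0.000122) = 2863 rad/s.
Step 2 — f₀ = ω₀/(2π) = 455.7 Hz.
Step 3 — Parallel Q: Q = R/(ω₀L) = 1200/(2863·0.001) = 419.1.
Step 4 — Bandwidth: Δω = ω₀/Q = 6.831 rad/s; BW = Δω/(2π) = 1.087 Hz.

(a) f₀ = 455.7 Hz  (b) Q = 419.1  (c) BW = 1.087 Hz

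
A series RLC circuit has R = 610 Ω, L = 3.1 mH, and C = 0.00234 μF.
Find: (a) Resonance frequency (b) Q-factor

Step 1 — Resonance condition Im(Z)=0 gives ω₀ = 1/√(LC).
Step 2 — ω₀ = 1/√(0.0031·2.34e-09) = 3.713e+05 rad/s.
Step 3 — f₀ = ω₀/(2π) = 5.909e+04 Hz.
Step 4 — Series Q: Q = ω₀L/R = 3.713e+05·0.0031/610 = 1.887.

(a) f₀ = 5.909e+04 Hz  (b) Q = 1.887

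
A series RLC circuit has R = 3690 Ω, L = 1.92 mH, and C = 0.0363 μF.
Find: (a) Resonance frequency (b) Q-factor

Step 1 — Resonance condition Im(Z)=0 gives ω₀ = 1/√(LC).
Step 2 — ω₀ = 1/√(0.00192·3.63e-08) = 1.198e+05 rad/s.
Step 3 — f₀ = ω₀/(2π) = 1.906e+04 Hz.
Step 4 — Series Q: Q = ω₀L/R = 1.198e+05·0.00192/3690 = 0.06233.

(a) f₀ = 1.906e+04 Hz  (b) Q = 0.06233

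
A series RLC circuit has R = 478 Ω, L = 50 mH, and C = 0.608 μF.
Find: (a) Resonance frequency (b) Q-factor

Step 1 — Resonance condition Im(Z)=0 gives ω₀ = 1/√(LC).
Step 2 — ω₀ = 1/√(0.05·6.08e-07) = 5735 rad/s.
Step 3 — f₀ = ω₀/(2π) = 912.8 Hz.
Step 4 — Series Q: Q = ω₀L/R = 5735·0.05/478 = 0.5999.

(a) f₀ = 912.8 Hz  (b) Q = 0.5999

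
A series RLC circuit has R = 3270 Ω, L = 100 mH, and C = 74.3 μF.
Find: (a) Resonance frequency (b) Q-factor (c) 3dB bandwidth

Step 1 — Resonance condition Im(Z)=0 gives ω₀ = 1/√(LC).
Step 2 — ω₀ = 1/√(0.1·7.43e-05) = 366.9 rad/s.
Step 3 — f₀ = ω₀/(2π) = 58.39 Hz.
Step 4 — Series Q: Q = ω₀L/R = 366.9·0.1/3270 = 0.01122.
Step 5 — 3dB bandwidth: Δω = ω₀/Q = 3.27e+04 rad/s; BW = Δω/(2π) = 5204 Hz.

(a) f₀ = 58.39 Hz  (b) Q = 0.01122  (c) BW = 5204 Hz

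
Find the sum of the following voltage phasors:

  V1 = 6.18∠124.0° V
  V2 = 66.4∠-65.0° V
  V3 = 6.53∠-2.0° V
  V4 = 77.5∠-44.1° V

Step 1 — Convert each phasor to rectangular form:
  V1 = 6.18·(cos(124.0°) + j·sin(124.0°)) = -3.456 + j5.123 V
  V2 = 66.4·(cos(-65.0°) + j·sin(-65.0°)) = 28.06 - j60.18 V
  V3 = 6.53·(cos(-2.0°) + j·sin(-2.0°)) = 6.526 - j0.2279 V
  V4 = 77.5·(cos(-44.1°) + j·sin(-44.1°)) = 55.65 - j53.93 V
Step 2 — Sum components: V_total = 86.79 - j109.2 V.
Step 3 — Convert to polar: |V_total| = 139.5 V, ∠V_total = -51.5°.

V_total = 139.5∠-51.5° V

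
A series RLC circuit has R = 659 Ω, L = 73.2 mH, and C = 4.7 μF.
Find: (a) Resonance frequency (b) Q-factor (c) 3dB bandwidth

Step 1 — Resonance condition Im(Z)=0 gives ω₀ = 1/√(LC).
Step 2 — ω₀ = 1/√(0.0732·4.7e-06) = 1705 rad/s.
Step 3 — f₀ = ω₀/(2π) = 271.3 Hz.
Step 4 — Series Q: Q = ω₀L/R = 1705·0.0732/659 = 0.1894.
Step 5 — 3dB bandwidth: Δω = ω₀/Q = 9003 rad/s; BW = Δω/(2π) = 1433 Hz.

(a) f₀ = 271.3 Hz  (b) Q = 0.1894  (c) BW = 1433 Hz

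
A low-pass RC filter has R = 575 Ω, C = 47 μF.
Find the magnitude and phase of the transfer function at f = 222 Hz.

Step 1 — Angular frequency: ω = 2π·222 = 1395 rad/s.
Step 2 — Transfer function: H(jω) = 1/(1 + jωRC).
Step 3 — Denominator: 1 + jωRC = 1 + j·1395·575·4.7e-05 = 1 + j37.7.
Step 4 — H = 0.0007032 - j0.02651.
Step 5 — Magnitude: |H| = 0.02652 (-31.5 dB); phase: φ = -88.5°.

|H| = 0.02652 (-31.5 dB), φ = -88.5°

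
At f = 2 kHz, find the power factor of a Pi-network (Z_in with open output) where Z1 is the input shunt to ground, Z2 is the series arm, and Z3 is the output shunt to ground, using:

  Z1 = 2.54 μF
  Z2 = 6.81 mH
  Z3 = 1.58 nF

Step 1 — Angular frequency: ω = 2π·f = 2π·2000 = 1.257e+04 rad/s.
Step 2 — Component impedances:
  Z1: Z = 1/(jωC) = -j/(ω·C) = 0 - j31.33 Ω
  Z2: Z = jωL = j·1.257e+04·0.00681 = 0 + j85.58 Ω
  Z3: Z = 1/(jωC) = -j/(ω·C) = 0 - j5.037e+04 Ω
Step 3 — With open output, the series arm Z2 and the output shunt Z3 appear in series to ground: Z2 + Z3 = 0 - j5.028e+04 Ω.
Step 4 — Parallel with input shunt Z1: Z_in = Z1 || (Z2 + Z3) = 0 - j31.31 Ω = 31.31∠-90.0° Ω.
Step 5 — Power factor: PF = cos(φ) = Re(Z)/|Z| = 0/31.31 = 0.
Step 6 — Type: Im(Z) = -31.31 ⇒ leading (phase φ = -90.0°).

PF = 0 (leading, φ = -90.0°)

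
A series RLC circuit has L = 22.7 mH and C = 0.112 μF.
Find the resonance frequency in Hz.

Step 1 — Resonance condition Im(Z)=0 gives ω₀ = 1/√(LC).
Step 2 — ω₀ = 1/√(0.0227·1.12e-07) = 1.983e+04 rad/s.
Step 3 — f₀ = ω₀/(2π) = 3156 Hz.

f₀ = 3156 Hz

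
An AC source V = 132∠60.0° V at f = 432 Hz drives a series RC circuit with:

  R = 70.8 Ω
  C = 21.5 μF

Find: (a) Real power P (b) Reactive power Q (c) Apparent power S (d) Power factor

Step 1 — Angular frequency: ω = 2π·f = 2π·432 = 2714 rad/s.
Step 2 — Component impedances:
  R: Z = R = 70.8 Ω
  C: Z = 1/(jωC) = -j/(ω·C) = 0 - j17.14 Ω
Step 3 — Series combination: Z_total = R + C = 70.8 - j17.14 Ω = 72.84∠-13.6° Ω.
Step 4 — Source phasor: V = 132∠60.0° V = 66 + j114.3 V.
Step 5 — Current: I = V / Z = 0.5115 + j1.738 A = 1.812∠73.6° A.
Step 6 — Complex power: S = V·I* = 232.5 - j56.27 VA.
Step 7 — Real power: P = Re(S) = 232.5 W.
Step 8 — Reactive power: Q = Im(S) = -56.27 VAR.
Step 9 — Apparent power: |S| = 239.2 VA.
Step 10 — Power factor: PF = P/|S| = 0.9719 (leading).

(a) P = 232.5 W  (b) Q = -56.27 VAR  (c) S = 239.2 VA  (d) PF = 0.9719 (leading)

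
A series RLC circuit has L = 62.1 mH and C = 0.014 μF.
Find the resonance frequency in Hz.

Step 1 — Resonance condition Im(Z)=0 gives ω₀ = 1/√(LC).
Step 2 — ω₀ = 1/√(0.0621·1.4e-08) = 3.391e+04 rad/s.
Step 3 — f₀ = ω₀/(2π) = 5398 Hz.

f₀ = 5398 Hz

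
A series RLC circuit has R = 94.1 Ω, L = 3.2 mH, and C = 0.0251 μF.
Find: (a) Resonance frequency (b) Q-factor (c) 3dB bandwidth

Step 1 — Resonance: ω₀ = 1/√(LC) = 1/√(0.0032·2.51e-08) = 1.116e+05 rad/s.
Step 2 — f₀ = ω₀/(2π) = 1.776e+04 Hz.
Step 3 — Series Q: Q = ω₀L/R = 1.116e+05·0.0032/94.1 = 3.794.
Step 4 — Bandwidth: Δω = ω₀/Q = 2.941e+04 rad/s; BW = Δω/(2π) = 4680 Hz.

(a) f₀ = 1.776e+04 Hz  (b) Q = 3.794  (c) BW = 4680 Hz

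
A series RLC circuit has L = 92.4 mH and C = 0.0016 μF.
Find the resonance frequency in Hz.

Step 1 — Resonance condition Im(Z)=0 gives ω₀ = 1/√(LC).
Step 2 — ω₀ = 1/√(0.0924·1.6e-09) = 8.224e+04 rad/s.
Step 3 — f₀ = ω₀/(2π) = 1.309e+04 Hz.

f₀ = 1.309e+04 Hz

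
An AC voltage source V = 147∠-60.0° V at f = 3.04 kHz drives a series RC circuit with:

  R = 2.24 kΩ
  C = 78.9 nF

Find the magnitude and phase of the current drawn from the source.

Step 1 — Angular frequency: ω = 2π·f = 2π·3040 = 1.91e+04 rad/s.
Step 2 — Component impedances:
  R: Z = R = 2240 Ω
  C: Z = 1/(jωC) = -j/(ω·C) = 0 - j663.5 Ω
Step 3 — Series combination: Z_total = R + C = 2240 - j663.5 Ω = 2336∠-16.5° Ω.
Step 4 — Source phasor: V = 147∠-60.0° V = 73.5 - j127.3 V.
Step 5 — Ohm's law: I = V / Z_total = (73.5 - j127.3) / (2240 - j663.5) = 0.04564 - j0.04331 A.
Step 6 — Convert to polar: |I| = 0.06292 A, ∠I = -43.5°.

I = 0.06292∠-43.5° A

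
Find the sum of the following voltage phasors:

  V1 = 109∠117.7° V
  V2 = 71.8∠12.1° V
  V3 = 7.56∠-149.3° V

Step 1 — Convert each phasor to rectangular form:
  V1 = 109·(cos(117.7°) + j·sin(117.7°)) = -50.67 + j96.51 V
  V2 = 71.8·(cos(12.1°) + j·sin(12.1°)) = 70.2 + j15.05 V
  V3 = 7.56·(cos(-149.3°) + j·sin(-149.3°)) = -6.5 - j3.86 V
Step 2 — Sum components: V_total = 13.04 + j107.7 V.
Step 3 — Convert to polar: |V_total| = 108.5 V, ∠V_total = 83.1°.

V_total = 108.5∠83.1° V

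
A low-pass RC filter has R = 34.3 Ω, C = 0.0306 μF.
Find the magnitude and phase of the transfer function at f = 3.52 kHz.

Step 1 — Angular frequency: ω = 2π·3520 = 2.212e+04 rad/s.
Step 2 — Transfer function: H(jω) = 1/(1 + jωRC).
Step 3 — Denominator: 1 + jωRC = 1 + j·2.212e+04·34.3·3.06e-08 = 1 + j0.02321.
Step 4 — H = 0.9995 - j0.0232.
Step 5 — Magnitude: |H| = 0.9997 (-0.0 dB); phase: φ = -1.3°.

|H| = 0.9997 (-0.0 dB), φ = -1.3°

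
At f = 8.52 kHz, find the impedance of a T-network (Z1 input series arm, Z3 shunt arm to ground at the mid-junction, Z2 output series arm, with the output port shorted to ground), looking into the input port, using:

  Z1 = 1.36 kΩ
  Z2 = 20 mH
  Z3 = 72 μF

Step 1 — Angular frequency: ω = 2π·f = 2π·8520 = 5.353e+04 rad/s.
Step 2 — Component impedances:
  Z1: Z = R = 1360 Ω
  Z2: Z = jωL = j·5.353e+04·0.02 = 0 + j1071 Ω
  Z3: Z = 1/(jωC) = -j/(ω·C) = 0 - j0.2594 Ω
Step 3 — With the output port shorted to ground, the output series arm Z2 runs from the junction to ground; the shunt arm Z3 also runs from the junction to ground. They appear in parallel: Z3 || Z2 = 0 - j0.2595 Ω.
Step 4 — Series with input arm Z1: Z_in = Z1 + (Z3 || Z2) = 1360 - j0.2595 Ω = 1360∠-0.0° Ω.

Z = 1360 - j0.2595 Ω = 1360∠-0.0° Ω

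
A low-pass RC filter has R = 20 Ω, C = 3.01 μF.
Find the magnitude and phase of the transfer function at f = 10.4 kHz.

Step 1 — Angular frequency: ω = 2π·1.04e+04 = 6.535e+04 rad/s.
Step 2 — Transfer function: H(jω) = 1/(1 + jωRC).
Step 3 — Denominator: 1 + jωRC = 1 + j·6.535e+04·20·3.01e-06 = 1 + j3.934.
Step 4 — H = 0.0607 - j0.2388.
Step 5 — Magnitude: |H| = 0.2464 (-12.2 dB); phase: φ = -75.7°.

|H| = 0.2464 (-12.2 dB), φ = -75.7°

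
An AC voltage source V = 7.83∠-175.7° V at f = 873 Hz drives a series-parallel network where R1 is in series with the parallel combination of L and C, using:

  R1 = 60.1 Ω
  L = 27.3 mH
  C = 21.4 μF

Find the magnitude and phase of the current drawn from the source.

Step 1 — Angular frequency: ω = 2π·f = 2π·873 = 5485 rad/s.
Step 2 — Component impedances:
  R1: Z = R = 60.1 Ω
  L: Z = jωL = j·5485·0.0273 = 0 + j149.7 Ω
  C: Z = 1/(jωC) = -j/(ω·C) = 0 - j8.519 Ω
Step 3 — Parallel branch: L || C = 1/(1/L + 1/C) = 0 - j9.033 Ω.
Step 4 — Series with R1: Z_total = R1 + (L || C) = 60.1 - j9.033 Ω = 60.78∠-8.5° Ω.
Step 5 — Source phasor: V = 7.83∠-175.7° V = -7.808 - j0.5871 V.
Step 6 — Ohm's law: I = V / Z_total = (-7.808 - j0.5871) / (60.1 - j9.033) = -0.1256 - j0.02865 A.
Step 7 — Convert to polar: |I| = 0.1288 A, ∠I = -167.2°.

I = 0.1288∠-167.2° A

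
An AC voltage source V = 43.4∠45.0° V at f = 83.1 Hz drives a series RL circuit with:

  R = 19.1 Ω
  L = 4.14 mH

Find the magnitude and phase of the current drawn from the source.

Step 1 — Angular frequency: ω = 2π·f = 2π·83.1 = 522.1 rad/s.
Step 2 — Component impedances:
  R: Z = R = 19.1 Ω
  L: Z = jωL = j·522.1·0.00414 = 0 + j2.162 Ω
Step 3 — Series combination: Z_total = R + L = 19.1 + j2.162 Ω = 19.22∠6.5° Ω.
Step 4 — Source phasor: V = 43.4∠45.0° V = 30.69 + j30.69 V.
Step 5 — Ohm's law: I = V / Z_total = (30.69 + j30.69) / (19.1 + j2.162) = 1.766 + j1.407 A.
Step 6 — Convert to polar: |I| = 2.258 A, ∠I = 38.5°.

I = 2.258∠38.5° A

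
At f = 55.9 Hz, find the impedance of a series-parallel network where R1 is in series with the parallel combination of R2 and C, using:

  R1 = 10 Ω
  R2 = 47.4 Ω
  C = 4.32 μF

Step 1 — Angular frequency: ω = 2π·f = 2π·55.9 = 351.2 rad/s.
Step 2 — Component impedances:
  R1: Z = R = 10 Ω
  R2: Z = R = 47.4 Ω
  C: Z = 1/(jωC) = -j/(ω·C) = 0 - j659.1 Ω
Step 3 — Parallel branch: R2 || C = 1/(1/R2 + 1/C) = 47.16 - j3.391 Ω.
Step 4 — Series with R1: Z_total = R1 + (R2 || C) = 57.16 - j3.391 Ω = 57.26∠-3.4° Ω.

Z = 57.16 - j3.391 Ω = 57.26∠-3.4° Ω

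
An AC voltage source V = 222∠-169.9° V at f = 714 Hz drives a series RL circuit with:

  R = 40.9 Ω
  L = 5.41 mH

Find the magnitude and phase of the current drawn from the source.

Step 1 — Angular frequency: ω = 2π·f = 2π·714 = 4486 rad/s.
Step 2 — Component impedances:
  R: Z = R = 40.9 Ω
  L: Z = jωL = j·4486·0.00541 = 0 + j24.27 Ω
Step 3 — Series combination: Z_total = R + L = 40.9 + j24.27 Ω = 47.56∠30.7° Ω.
Step 4 — Source phasor: V = 222∠-169.9° V = -218.6 - j38.93 V.
Step 5 — Ohm's law: I = V / Z_total = (-218.6 - j38.93) / (40.9 + j24.27) = -4.37 + j1.641 A.
Step 6 — Convert to polar: |I| = 4.668 A, ∠I = 159.4°.

I = 4.668∠159.4° A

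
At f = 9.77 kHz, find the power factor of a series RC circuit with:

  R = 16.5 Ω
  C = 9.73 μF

Step 1 — Angular frequency: ω = 2π·f = 2π·9770 = 6.139e+04 rad/s.
Step 2 — Component impedances:
  R: Z = R = 16.5 Ω
  C: Z = 1/(jωC) = -j/(ω·C) = 0 - j1.674 Ω
Step 3 — Series combination: Z_total = R + C = 16.5 - j1.674 Ω = 16.58∠-5.8° Ω.
Step 4 — Power factor: PF = cos(φ) = Re(Z)/|Z| = 16.5/16.585 = 0.9949.
Step 5 — Type: Im(Z) = -1.674 ⇒ leading (phase φ = -5.8°).

PF = 0.9949 (leading, φ = -5.8°)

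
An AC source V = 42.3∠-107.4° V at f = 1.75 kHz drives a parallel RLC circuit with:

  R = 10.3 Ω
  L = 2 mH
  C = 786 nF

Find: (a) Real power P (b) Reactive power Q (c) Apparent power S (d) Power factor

Step 1 — Angular frequency: ω = 2π·f = 2π·1750 = 1.1e+04 rad/s.
Step 2 — Component impedances:
  R: Z = R = 10.3 Ω
  L: Z = jωL = j·1.1e+04·0.002 = 0 + j21.99 Ω
  C: Z = 1/(jωC) = -j/(ω·C) = 0 - j115.7 Ω
Step 3 — Parallel combination: 1/Z_total = 1/R + 1/L + 1/C; Z_total = 9.004 + j3.416 Ω = 9.63∠20.8° Ω.
Step 4 — Source phasor: V = 42.3∠-107.4° V = -12.65 - j40.36 V.
Step 5 — Current: I = V / Z = -2.715 - j3.453 A = 4.392∠-128.2° A.
Step 6 — Complex power: S = V·I* = 173.7 + j65.9 VA.
Step 7 — Real power: P = Re(S) = 173.7 W.
Step 8 — Reactive power: Q = Im(S) = 65.9 VAR.
Step 9 — Apparent power: |S| = 185.8 VA.
Step 10 — Power factor: PF = P/|S| = 0.935 (lagging).

(a) P = 173.7 W  (b) Q = 65.9 VAR  (c) S = 185.8 VA  (d) PF = 0.935 (lagging)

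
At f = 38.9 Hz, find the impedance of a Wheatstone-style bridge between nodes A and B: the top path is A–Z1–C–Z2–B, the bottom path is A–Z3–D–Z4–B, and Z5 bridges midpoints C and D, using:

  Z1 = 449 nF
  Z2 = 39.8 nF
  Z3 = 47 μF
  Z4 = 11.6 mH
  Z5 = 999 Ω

Step 1 — Angular frequency: ω = 2π·f = 2π·38.9 = 244.4 rad/s.
Step 2 — Component impedances:
  Z1: Z = 1/(jωC) = -j/(ω·C) = 0 - j9112 Ω
  Z2: Z = 1/(jωC) = -j/(ω·C) = 0 - j1.028e+05 Ω
  Z3: Z = 1/(jωC) = -j/(ω·C) = 0 - j87.05 Ω
  Z4: Z = jωL = j·244.4·0.0116 = 0 + j2.835 Ω
  Z5: Z = R = 999 Ω
Step 3 — Bridge requires nodal analysis (the Z5 bridge couples midpoints C and D, so the two paths cannot be reduced to a simple series/parallel combination). Setting node B to ground and injecting 1 A at node A, the 3-node admittance system at A, C, D solves to V_A = Z_AB = 0.08873 - j83.4 Ω = 83.4∠-89.9° Ω.

Z = 0.08873 - j83.4 Ω = 83.4∠-89.9° Ω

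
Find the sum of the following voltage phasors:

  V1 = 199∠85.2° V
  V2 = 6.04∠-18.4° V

Step 1 — Convert each phasor to rectangular form:
  V1 = 199·(cos(85.2°) + j·sin(85.2°)) = 16.65 + j198.3 V
  V2 = 6.04·(cos(-18.4°) + j·sin(-18.4°)) = 5.731 - j1.907 V
Step 2 — Sum components: V_total = 22.38 + j196.4 V.
Step 3 — Convert to polar: |V_total| = 197.7 V, ∠V_total = 83.5°.

V_total = 197.7∠83.5° V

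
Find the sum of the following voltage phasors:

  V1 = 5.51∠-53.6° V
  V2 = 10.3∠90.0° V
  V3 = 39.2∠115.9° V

Step 1 — Convert each phasor to rectangular form:
  V1 = 5.51·(cos(-53.6°) + j·sin(-53.6°)) = 3.27 - j4.435 V
  V2 = 10.3·(cos(90.0°) + j·sin(90.0°)) = 0 + j10.3 V
  V3 = 39.2·(cos(115.9°) + j·sin(115.9°)) = -17.12 + j35.26 V
Step 2 — Sum components: V_total = -13.85 + j41.13 V.
Step 3 — Convert to polar: |V_total| = 43.4 V, ∠V_total = 108.6°.

V_total = 43.4∠108.6° V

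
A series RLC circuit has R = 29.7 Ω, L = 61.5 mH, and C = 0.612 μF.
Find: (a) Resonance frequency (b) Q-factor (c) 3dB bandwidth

Step 1 — Resonance condition Im(Z)=0 gives ω₀ = 1/√(LC).
Step 2 — ω₀ = 1/√(0.0615·6.12e-07) = 5155 rad/s.
Step 3 — f₀ = ω₀/(2π) = 820.4 Hz.
Step 4 — Series Q: Q = ω₀L/R = 5155·0.0615/29.7 = 10.67.
Step 5 — 3dB bandwidth: Δω = ω₀/Q = 482.9 rad/s; BW = Δω/(2π) = 76.86 Hz.

(a) f₀ = 820.4 Hz  (b) Q = 10.67  (c) BW = 76.86 Hz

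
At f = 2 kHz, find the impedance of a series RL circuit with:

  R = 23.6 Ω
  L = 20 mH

Step 1 — Angular frequency: ω = 2π·f = 2π·2000 = 1.257e+04 rad/s.
Step 2 — Component impedances:
  R: Z = R = 23.6 Ω
  L: Z = jωL = j·1.257e+04·0.02 = 0 + j251.3 Ω
Step 3 — Series combination: Z_total = R + L = 23.6 + j251.3 Ω = 252.4∠84.6° Ω.

Z = 23.6 + j251.3 Ω = 252.4∠84.6° Ω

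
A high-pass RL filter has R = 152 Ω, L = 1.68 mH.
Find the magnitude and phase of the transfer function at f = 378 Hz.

Step 1 — Angular frequency: ω = 2π·378 = 2375 rad/s.
Step 2 — Transfer function: H(jω) = jωL/(R + jωL).
Step 3 — Numerator jωL = j·3.99; denominator R + jωL = 152 + j3.99.
Step 4 — H = 0.0006886 + j0.02623.
Step 5 — Magnitude: |H| = 0.02624 (-31.6 dB); phase: φ = 88.5°.

|H| = 0.02624 (-31.6 dB), φ = 88.5°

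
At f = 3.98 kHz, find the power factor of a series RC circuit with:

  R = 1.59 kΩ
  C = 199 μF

Step 1 — Angular frequency: ω = 2π·f = 2π·3980 = 2.501e+04 rad/s.
Step 2 — Component impedances:
  R: Z = R = 1590 Ω
  C: Z = 1/(jωC) = -j/(ω·C) = 0 - j0.2009 Ω
Step 3 — Series combination: Z_total = R + C = 1590 - j0.2009 Ω = 1590∠-0.0° Ω.
Step 4 — Power factor: PF = cos(φ) = Re(Z)/|Z| = 1590/1590 = 1.
Step 5 — Type: Im(Z) = -0.2009 ⇒ leading (phase φ = -0.0°).

PF = 1 (leading, φ = -0.0°)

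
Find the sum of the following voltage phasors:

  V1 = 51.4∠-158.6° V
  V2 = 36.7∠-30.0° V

Step 1 — Convert each phasor to rectangular form:
  V1 = 51.4·(cos(-158.6°) + j·sin(-158.6°)) = -47.86 - j18.75 V
  V2 = 36.7·(cos(-30.0°) + j·sin(-30.0°)) = 31.78 - j18.35 V
Step 2 — Sum components: V_total = -16.07 - j37.1 V.
Step 3 — Convert to polar: |V_total| = 40.44 V, ∠V_total = -113.4°.

V_total = 40.44∠-113.4° V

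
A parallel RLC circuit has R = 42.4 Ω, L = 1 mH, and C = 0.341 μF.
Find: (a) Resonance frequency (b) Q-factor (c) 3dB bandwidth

Step 1 — Resonance: ω₀ = 1/√(LC) = 1/√(0.001·3.41e-07) = 5.415e+04 rad/s.
Step 2 — f₀ = ω₀/(2π) = 8619 Hz.
Step 3 — Parallel Q: Q = R/(ω₀L) = 42.4/(5.415e+04·0.001) = 0.783.
Step 4 — Bandwidth: Δω = ω₀/Q = 6.916e+04 rad/s; BW = Δω/(2π) = 1.101e+04 Hz.

(a) f₀ = 8619 Hz  (b) Q = 0.783  (c) BW = 1.101e+04 Hz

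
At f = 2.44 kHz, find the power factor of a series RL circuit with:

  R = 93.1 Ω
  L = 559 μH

Step 1 — Angular frequency: ω = 2π·f = 2π·2440 = 1.533e+04 rad/s.
Step 2 — Component impedances:
  R: Z = R = 93.1 Ω
  L: Z = jωL = j·1.533e+04·0.000559 = 0 + j8.57 Ω
Step 3 — Series combination: Z_total = R + L = 93.1 + j8.57 Ω = 93.49∠5.3° Ω.
Step 4 — Power factor: PF = cos(φ) = Re(Z)/|Z| = 93.1/93.49 = 0.9958.
Step 5 — Type: Im(Z) = 8.57 ⇒ lagging (phase φ = 5.3°).

PF = 0.9958 (lagging, φ = 5.3°)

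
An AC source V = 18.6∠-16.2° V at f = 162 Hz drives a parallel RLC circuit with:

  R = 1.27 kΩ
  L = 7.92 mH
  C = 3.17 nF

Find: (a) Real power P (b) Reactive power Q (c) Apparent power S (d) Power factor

Step 1 — Angular frequency: ω = 2π·f = 2π·162 = 1018 rad/s.
Step 2 — Component impedances:
  R: Z = R = 1270 Ω
  L: Z = jωL = j·1018·0.00792 = 0 + j8.062 Ω
  C: Z = 1/(jωC) = -j/(ω·C) = 0 - j3.099e+05 Ω
Step 3 — Parallel combination: 1/Z_total = 1/R + 1/L + 1/C; Z_total = 0.05117 + j8.061 Ω = 8.062∠89.6° Ω.
Step 4 — Source phasor: V = 18.6∠-16.2° V = 17.86 - j5.189 V.
Step 5 — Current: I = V / Z = -0.6296 - j2.22 A = 2.307∠-105.8° A.
Step 6 — Complex power: S = V·I* = 0.2724 + j42.91 VA.
Step 7 — Real power: P = Re(S) = 0.2724 W.
Step 8 — Reactive power: Q = Im(S) = 42.91 VAR.
Step 9 — Apparent power: |S| = 42.91 VA.
Step 10 — Power factor: PF = P/|S| = 0.006348 (lagging).

(a) P = 0.2724 W  (b) Q = 42.91 VAR  (c) S = 42.91 VA  (d) PF = 0.006348 (lagging)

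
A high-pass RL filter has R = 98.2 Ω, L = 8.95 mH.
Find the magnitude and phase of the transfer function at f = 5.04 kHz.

Step 1 — Angular frequency: ω = 2π·5040 = 3.167e+04 rad/s.
Step 2 — Transfer function: H(jω) = jωL/(R + jωL).
Step 3 — Numerator jωL = j·283.4; denominator R + jωL = 98.2 + j283.4.
Step 4 — H = 0.8928 + j0.3093.
Step 5 — Magnitude: |H| = 0.9449 (-0.5 dB); phase: φ = 19.1°.

|H| = 0.9449 (-0.5 dB), φ = 19.1°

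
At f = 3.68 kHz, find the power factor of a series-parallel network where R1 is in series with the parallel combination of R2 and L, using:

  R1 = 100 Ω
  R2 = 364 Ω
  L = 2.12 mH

Step 1 — Angular frequency: ω = 2π·f = 2π·3680 = 2.312e+04 rad/s.
Step 2 — Component impedances:
  R1: Z = R = 100 Ω
  R2: Z = R = 364 Ω
  L: Z = jωL = j·2.312e+04·0.00212 = 0 + j49.02 Ω
Step 3 — Parallel branch: R2 || L = 1/(1/R2 + 1/L) = 6.484 + j48.15 Ω.
Step 4 — Series with R1: Z_total = R1 + (R2 || L) = 106.5 + j48.15 Ω = 116.9∠24.3° Ω.
Step 5 — Power factor: PF = cos(φ) = Re(Z)/|Z| = 106.48/116.86 = 0.9112.
Step 6 — Type: Im(Z) = 48.15 ⇒ lagging (phase φ = 24.3°).

PF = 0.9112 (lagging, φ = 24.3°)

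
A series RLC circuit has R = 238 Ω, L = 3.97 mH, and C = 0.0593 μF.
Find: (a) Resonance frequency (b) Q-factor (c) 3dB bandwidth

Step 1 — Resonance: ω₀ = 1/√(LC) = 1/√(0.00397·5.93e-08) = 6.517e+04 rad/s.
Step 2 — f₀ = ω₀/(2π) = 1.037e+04 Hz.
Step 3 — Series Q: Q = ω₀L/R = 6.517e+04·0.00397/238 = 1.087.
Step 4 — Bandwidth: Δω = ω₀/Q = 5.995e+04 rad/s; BW = Δω/(2π) = 9541 Hz.

(a) f₀ = 1.037e+04 Hz  (b) Q = 1.087  (c) BW = 9541 Hz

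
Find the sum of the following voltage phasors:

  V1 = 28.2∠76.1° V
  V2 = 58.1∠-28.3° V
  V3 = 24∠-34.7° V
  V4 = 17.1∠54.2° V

Step 1 — Convert each phasor to rectangular form:
  V1 = 28.2·(cos(76.1°) + j·sin(76.1°)) = 6.774 + j27.37 V
  V2 = 58.1·(cos(-28.3°) + j·sin(-28.3°)) = 51.16 - j27.54 V
  V3 = 24·(cos(-34.7°) + j·sin(-34.7°)) = 19.73 - j13.66 V
  V4 = 17.1·(cos(54.2°) + j·sin(54.2°)) = 10 + j13.87 V
Step 2 — Sum components: V_total = 87.66 + j0.03616 V.
Step 3 — Convert to polar: |V_total| = 87.66 V, ∠V_total = 0.0°.

V_total = 87.66∠0.0° V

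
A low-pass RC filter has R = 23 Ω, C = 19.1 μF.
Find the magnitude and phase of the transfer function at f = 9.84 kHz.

Step 1 — Angular frequency: ω = 2π·9840 = 6.183e+04 rad/s.
Step 2 — Transfer function: H(jω) = 1/(1 + jωRC).
Step 3 — Denominator: 1 + jωRC = 1 + j·6.183e+04·23·1.91e-05 = 1 + j27.16.
Step 4 — H = 0.001354 - j0.03677.
Step 5 — Magnitude: |H| = 0.03679 (-28.7 dB); phase: φ = -87.9°.

|H| = 0.03679 (-28.7 dB), φ = -87.9°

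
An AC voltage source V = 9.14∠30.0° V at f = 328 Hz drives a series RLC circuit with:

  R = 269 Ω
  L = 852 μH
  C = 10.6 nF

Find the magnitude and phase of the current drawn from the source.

Step 1 — Angular frequency: ω = 2π·f = 2π·328 = 2061 rad/s.
Step 2 — Component impedances:
  R: Z = R = 269 Ω
  L: Z = jωL = j·2061·0.000852 = 0 + j1.756 Ω
  C: Z = 1/(jωC) = -j/(ω·C) = 0 - j4.578e+04 Ω
Step 3 — Series combination: Z_total = R + L + C = 269 - j4.577e+04 Ω = 4.578e+04∠-89.7° Ω.
Step 4 — Source phasor: V = 9.14∠30.0° V = 7.915 + j4.57 V.
Step 5 — Ohm's law: I = V / Z_total = (7.915 + j4.57) / (269 - j4.577e+04) = -9.882e-05 + j0.0001735 A.
Step 6 — Convert to polar: |I| = 0.0001997 A, ∠I = 119.7°.

I = 0.0001997∠119.7° A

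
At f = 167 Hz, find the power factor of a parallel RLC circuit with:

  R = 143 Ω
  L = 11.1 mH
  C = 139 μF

Step 1 — Angular frequency: ω = 2π·f = 2π·167 = 1049 rad/s.
Step 2 — Component impedances:
  R: Z = R = 143 Ω
  L: Z = jωL = j·1049·0.0111 = 0 + j11.65 Ω
  C: Z = 1/(jωC) = -j/(ω·C) = 0 - j6.856 Ω
Step 3 — Parallel combination: 1/Z_total = 1/R + 1/L + 1/C; Z_total = 1.917 - j16.45 Ω = 16.56∠-83.4° Ω.
Step 4 — Power factor: PF = cos(φ) = Re(Z)/|Z| = 1.917/16.56 = 0.1158.
Step 5 — Type: Im(Z) = -16.45 ⇒ leading (phase φ = -83.4°).

PF = 0.1158 (leading, φ = -83.4°)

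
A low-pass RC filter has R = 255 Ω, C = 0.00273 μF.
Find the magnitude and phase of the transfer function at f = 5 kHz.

Step 1 — Angular frequency: ω = 2π·5000 = 3.142e+04 rad/s.
Step 2 — Transfer function: H(jω) = 1/(1 + jωRC).
Step 3 — Denominator: 1 + jωRC = 1 + j·3.142e+04·255·2.73e-09 = 1 + j0.02187.
Step 4 — H = 0.9995 - j0.02186.
Step 5 — Magnitude: |H| = 0.9998 (-0.0 dB); phase: φ = -1.3°.

|H| = 0.9998 (-0.0 dB), φ = -1.3°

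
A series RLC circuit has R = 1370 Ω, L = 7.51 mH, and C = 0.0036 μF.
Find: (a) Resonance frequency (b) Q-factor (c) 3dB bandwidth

Step 1 — Resonance: ω₀ = 1/√(LC) = 1/√(0.00751·3.6e-09) = 1.923e+05 rad/s.
Step 2 — f₀ = ω₀/(2π) = 3.061e+04 Hz.
Step 3 — Series Q: Q = ω₀L/R = 1.923e+05·0.00751/1370 = 1.054.
Step 4 — Bandwidth: Δω = ω₀/Q = 1.824e+05 rad/s; BW = Δω/(2π) = 2.903e+04 Hz.

(a) f₀ = 3.061e+04 Hz  (b) Q = 1.054  (c) BW = 2.903e+04 Hz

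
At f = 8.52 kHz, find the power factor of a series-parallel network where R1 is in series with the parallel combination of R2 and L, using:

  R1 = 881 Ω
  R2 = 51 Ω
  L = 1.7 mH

Step 1 — Angular frequency: ω = 2π·f = 2π·8520 = 5.353e+04 rad/s.
Step 2 — Component impedances:
  R1: Z = R = 881 Ω
  R2: Z = R = 51 Ω
  L: Z = jωL = j·5.353e+04·0.0017 = 0 + j91.01 Ω
Step 3 — Parallel branch: R2 || L = 1/(1/R2 + 1/L) = 38.81 + j21.75 Ω.
Step 4 — Series with R1: Z_total = R1 + (R2 || L) = 919.8 + j21.75 Ω = 920.1∠1.4° Ω.
Step 5 — Power factor: PF = cos(φ) = Re(Z)/|Z| = 919.8/920.1 = 0.9997.
Step 6 — Type: Im(Z) = 21.75 ⇒ lagging (phase φ = 1.4°).

PF = 0.9997 (lagging, φ = 1.4°)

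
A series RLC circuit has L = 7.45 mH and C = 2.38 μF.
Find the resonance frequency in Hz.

Step 1 — Resonance condition Im(Z)=0 gives ω₀ = 1/√(LC).
Step 2 — ω₀ = 1/√(0.00745·2.38e-06) = 7510 rad/s.
Step 3 — f₀ = ω₀/(2π) = 1195 Hz.

f₀ = 1195 Hz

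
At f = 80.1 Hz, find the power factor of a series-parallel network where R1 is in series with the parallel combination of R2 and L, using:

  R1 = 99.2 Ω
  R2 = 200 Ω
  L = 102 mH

Step 1 — Angular frequency: ω = 2π·f = 2π·80.1 = 503.3 rad/s.
Step 2 — Component impedances:
  R1: Z = R = 99.2 Ω
  R2: Z = R = 200 Ω
  L: Z = jωL = j·503.3·0.102 = 0 + j51.33 Ω
Step 3 — Parallel branch: R2 || L = 1/(1/R2 + 1/L) = 12.36 + j48.16 Ω.
Step 4 — Series with R1: Z_total = R1 + (R2 || L) = 111.6 + j48.16 Ω = 121.5∠23.4° Ω.
Step 5 — Power factor: PF = cos(φ) = Re(Z)/|Z| = 111.56/121.51 = 0.9181.
Step 6 — Type: Im(Z) = 48.16 ⇒ lagging (phase φ = 23.4°).

PF = 0.9181 (lagging, φ = 23.4°)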